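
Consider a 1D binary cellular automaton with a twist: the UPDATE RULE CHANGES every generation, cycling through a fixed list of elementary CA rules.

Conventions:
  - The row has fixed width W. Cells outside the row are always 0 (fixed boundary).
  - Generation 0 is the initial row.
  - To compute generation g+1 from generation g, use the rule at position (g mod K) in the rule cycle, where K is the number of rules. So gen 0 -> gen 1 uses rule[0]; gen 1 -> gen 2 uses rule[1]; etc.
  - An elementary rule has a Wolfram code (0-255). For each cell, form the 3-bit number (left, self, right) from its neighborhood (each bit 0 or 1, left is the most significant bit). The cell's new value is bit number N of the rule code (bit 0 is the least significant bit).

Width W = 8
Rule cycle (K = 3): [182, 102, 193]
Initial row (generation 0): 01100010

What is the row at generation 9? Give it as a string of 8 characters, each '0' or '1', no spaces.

Answer: 00111100

Derivation:
Gen 0: 01100010
Gen 1 (rule 182): 10010111
Gen 2 (rule 102): 10111001
Gen 3 (rule 193): 00011000
Gen 4 (rule 182): 00100100
Gen 5 (rule 102): 01101100
Gen 6 (rule 193): 00100101
Gen 7 (rule 182): 01111111
Gen 8 (rule 102): 10000001
Gen 9 (rule 193): 00111100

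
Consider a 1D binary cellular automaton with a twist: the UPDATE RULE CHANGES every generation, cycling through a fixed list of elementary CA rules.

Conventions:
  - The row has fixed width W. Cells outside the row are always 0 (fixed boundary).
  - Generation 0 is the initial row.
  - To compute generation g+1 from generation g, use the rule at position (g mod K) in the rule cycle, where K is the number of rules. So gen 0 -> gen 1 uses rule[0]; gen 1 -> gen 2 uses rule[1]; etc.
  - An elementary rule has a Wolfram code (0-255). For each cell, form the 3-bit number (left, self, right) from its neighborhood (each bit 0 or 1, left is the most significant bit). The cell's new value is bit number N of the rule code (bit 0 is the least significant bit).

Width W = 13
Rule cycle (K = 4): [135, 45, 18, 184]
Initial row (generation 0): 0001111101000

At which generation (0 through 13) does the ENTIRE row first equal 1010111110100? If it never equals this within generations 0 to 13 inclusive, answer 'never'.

Gen 0: 0001111101000
Gen 1 (rule 135): 1110111001011
Gen 2 (rule 45): 1001100001110
Gen 3 (rule 18): 0110010010001
Gen 4 (rule 184): 0101001001000
Gen 5 (rule 135): 1101011011011
Gen 6 (rule 45): 1011110110110
Gen 7 (rule 18): 0000000000001
Gen 8 (rule 184): 0000000000000
Gen 9 (rule 135): 1111111111111
Gen 10 (rule 45): 1000000000000
Gen 11 (rule 18): 0100000000000
Gen 12 (rule 184): 0010000000000
Gen 13 (rule 135): 1110111111111

Answer: never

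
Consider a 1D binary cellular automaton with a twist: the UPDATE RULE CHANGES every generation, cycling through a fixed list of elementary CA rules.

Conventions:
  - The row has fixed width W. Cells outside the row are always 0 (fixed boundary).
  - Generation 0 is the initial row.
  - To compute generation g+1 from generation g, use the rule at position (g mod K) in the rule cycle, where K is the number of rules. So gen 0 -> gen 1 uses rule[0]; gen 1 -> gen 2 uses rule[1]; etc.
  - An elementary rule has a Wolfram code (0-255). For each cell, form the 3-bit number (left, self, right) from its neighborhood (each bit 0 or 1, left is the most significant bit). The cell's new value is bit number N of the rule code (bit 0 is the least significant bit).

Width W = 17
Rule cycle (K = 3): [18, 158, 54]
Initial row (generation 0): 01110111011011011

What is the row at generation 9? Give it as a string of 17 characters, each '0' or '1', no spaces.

Answer: 00111100100000000

Derivation:
Gen 0: 01110111011011011
Gen 1 (rule 18): 10000000000000000
Gen 2 (rule 158): 11000000000000000
Gen 3 (rule 54): 00100000000000000
Gen 4 (rule 18): 01010000000000000
Gen 5 (rule 158): 11011000000000000
Gen 6 (rule 54): 00100100000000000
Gen 7 (rule 18): 01011010000000000
Gen 8 (rule 158): 11010011000000000
Gen 9 (rule 54): 00111100100000000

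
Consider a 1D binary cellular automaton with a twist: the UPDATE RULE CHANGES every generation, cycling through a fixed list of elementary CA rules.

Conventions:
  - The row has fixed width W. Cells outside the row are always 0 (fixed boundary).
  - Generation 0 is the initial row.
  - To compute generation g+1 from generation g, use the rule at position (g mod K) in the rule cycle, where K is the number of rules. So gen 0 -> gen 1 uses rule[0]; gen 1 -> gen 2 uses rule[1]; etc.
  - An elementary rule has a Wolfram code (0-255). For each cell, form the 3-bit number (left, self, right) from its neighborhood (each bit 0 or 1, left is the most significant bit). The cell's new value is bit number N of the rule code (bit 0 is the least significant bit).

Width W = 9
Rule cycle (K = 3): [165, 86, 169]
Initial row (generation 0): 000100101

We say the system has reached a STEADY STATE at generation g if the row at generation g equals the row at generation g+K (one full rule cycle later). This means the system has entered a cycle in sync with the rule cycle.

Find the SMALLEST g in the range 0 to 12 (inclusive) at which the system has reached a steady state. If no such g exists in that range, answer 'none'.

Answer: none

Derivation:
Gen 0: 000100101
Gen 1 (rule 165): 110100111
Gen 2 (rule 86): 010111001
Gen 3 (rule 169): 001110000
Gen 4 (rule 165): 100100111
Gen 5 (rule 86): 111111001
Gen 6 (rule 169): 111110000
Gen 7 (rule 165): 011100111
Gen 8 (rule 86): 100111001
Gen 9 (rule 169): 000110000
Gen 10 (rule 165): 110000111
Gen 11 (rule 86): 011001001
Gen 12 (rule 169): 010000000
Gen 13 (rule 165): 010111111
Gen 14 (rule 86): 110000001
Gen 15 (rule 169): 100111100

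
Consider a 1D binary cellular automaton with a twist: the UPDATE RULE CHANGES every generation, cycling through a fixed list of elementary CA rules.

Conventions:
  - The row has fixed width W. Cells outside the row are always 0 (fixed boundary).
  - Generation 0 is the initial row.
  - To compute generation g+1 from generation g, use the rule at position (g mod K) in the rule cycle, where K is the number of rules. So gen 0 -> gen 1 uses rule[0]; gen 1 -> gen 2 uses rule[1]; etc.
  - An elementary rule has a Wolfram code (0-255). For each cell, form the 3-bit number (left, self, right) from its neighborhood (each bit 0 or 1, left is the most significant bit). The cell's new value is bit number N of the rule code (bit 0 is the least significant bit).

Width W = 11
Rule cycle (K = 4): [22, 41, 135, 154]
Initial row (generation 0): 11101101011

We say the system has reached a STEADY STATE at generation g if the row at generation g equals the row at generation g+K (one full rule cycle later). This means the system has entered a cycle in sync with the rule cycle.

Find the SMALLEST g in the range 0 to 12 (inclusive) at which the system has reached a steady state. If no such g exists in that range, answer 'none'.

Gen 0: 11101101011
Gen 1 (rule 22): 00000001000
Gen 2 (rule 41): 11111100011
Gen 3 (rule 135): 01111001100
Gen 4 (rule 154): 11110111010
Gen 5 (rule 22): 00000000011
Gen 6 (rule 41): 11111111010
Gen 7 (rule 135): 01111110010
Gen 8 (rule 154): 11111101101
Gen 9 (rule 22): 00000000001
Gen 10 (rule 41): 11111111100
Gen 11 (rule 135): 01111111001
Gen 12 (rule 154): 11111110110
Gen 13 (rule 22): 00000000001
Gen 14 (rule 41): 11111111100
Gen 15 (rule 135): 01111111001
Gen 16 (rule 154): 11111110110

Answer: 9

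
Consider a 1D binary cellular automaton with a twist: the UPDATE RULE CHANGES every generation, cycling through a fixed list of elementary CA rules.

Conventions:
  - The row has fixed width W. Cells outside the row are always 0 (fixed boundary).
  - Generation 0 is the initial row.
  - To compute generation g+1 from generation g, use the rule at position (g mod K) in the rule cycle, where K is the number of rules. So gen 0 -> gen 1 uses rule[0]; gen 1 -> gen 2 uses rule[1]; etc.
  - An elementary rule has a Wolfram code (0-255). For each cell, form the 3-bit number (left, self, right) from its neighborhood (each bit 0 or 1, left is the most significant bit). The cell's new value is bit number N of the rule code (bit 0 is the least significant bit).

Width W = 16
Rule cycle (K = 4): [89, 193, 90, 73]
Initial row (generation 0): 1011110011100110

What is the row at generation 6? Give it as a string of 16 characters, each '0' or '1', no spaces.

Answer: 0100011111100001

Derivation:
Gen 0: 1011110011100110
Gen 1 (rule 89): 0010011010110111
Gen 2 (rule 193): 1000001000010011
Gen 3 (rule 90): 0100010100101111
Gen 4 (rule 73): 0001000000001001
Gen 5 (rule 89): 1100111111100100
Gen 6 (rule 193): 0100011111100001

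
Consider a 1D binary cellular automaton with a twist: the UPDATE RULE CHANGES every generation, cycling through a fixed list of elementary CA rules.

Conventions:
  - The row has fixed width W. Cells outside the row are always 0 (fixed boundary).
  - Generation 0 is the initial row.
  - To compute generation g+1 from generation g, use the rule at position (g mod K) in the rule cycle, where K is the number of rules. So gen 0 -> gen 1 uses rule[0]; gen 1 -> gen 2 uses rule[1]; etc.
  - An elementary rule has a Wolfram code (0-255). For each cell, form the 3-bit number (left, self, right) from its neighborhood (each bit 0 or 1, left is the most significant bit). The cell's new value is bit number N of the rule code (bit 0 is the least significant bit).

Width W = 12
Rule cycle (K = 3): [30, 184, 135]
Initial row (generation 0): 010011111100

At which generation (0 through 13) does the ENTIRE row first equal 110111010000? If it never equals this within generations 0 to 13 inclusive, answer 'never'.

Gen 0: 010011111100
Gen 1 (rule 30): 111110000010
Gen 2 (rule 184): 111101000001
Gen 3 (rule 135): 011001011111
Gen 4 (rule 30): 110111010000
Gen 5 (rule 184): 101110101000
Gen 6 (rule 135): 100100101011
Gen 7 (rule 30): 111111101010
Gen 8 (rule 184): 111111010101
Gen 9 (rule 135): 011110010101
Gen 10 (rule 30): 110001110101
Gen 11 (rule 184): 101001101010
Gen 12 (rule 135): 101010001010
Gen 13 (rule 30): 101011011011

Answer: 4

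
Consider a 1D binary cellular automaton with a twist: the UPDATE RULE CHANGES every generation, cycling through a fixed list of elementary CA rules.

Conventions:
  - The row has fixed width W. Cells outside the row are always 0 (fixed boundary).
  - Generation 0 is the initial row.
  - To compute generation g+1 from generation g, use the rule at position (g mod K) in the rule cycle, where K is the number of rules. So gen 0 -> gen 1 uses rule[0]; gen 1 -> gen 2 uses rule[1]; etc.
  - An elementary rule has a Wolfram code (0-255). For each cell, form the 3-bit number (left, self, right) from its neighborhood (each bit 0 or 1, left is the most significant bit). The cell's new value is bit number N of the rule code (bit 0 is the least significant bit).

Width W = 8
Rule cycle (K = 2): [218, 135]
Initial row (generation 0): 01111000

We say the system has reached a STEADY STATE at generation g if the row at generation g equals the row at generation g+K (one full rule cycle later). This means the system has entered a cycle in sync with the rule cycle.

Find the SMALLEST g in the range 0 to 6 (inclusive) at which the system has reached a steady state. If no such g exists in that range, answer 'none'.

Answer: 3

Derivation:
Gen 0: 01111000
Gen 1 (rule 218): 11111100
Gen 2 (rule 135): 01111001
Gen 3 (rule 218): 11111110
Gen 4 (rule 135): 01111100
Gen 5 (rule 218): 11111110
Gen 6 (rule 135): 01111100
Gen 7 (rule 218): 11111110
Gen 8 (rule 135): 01111100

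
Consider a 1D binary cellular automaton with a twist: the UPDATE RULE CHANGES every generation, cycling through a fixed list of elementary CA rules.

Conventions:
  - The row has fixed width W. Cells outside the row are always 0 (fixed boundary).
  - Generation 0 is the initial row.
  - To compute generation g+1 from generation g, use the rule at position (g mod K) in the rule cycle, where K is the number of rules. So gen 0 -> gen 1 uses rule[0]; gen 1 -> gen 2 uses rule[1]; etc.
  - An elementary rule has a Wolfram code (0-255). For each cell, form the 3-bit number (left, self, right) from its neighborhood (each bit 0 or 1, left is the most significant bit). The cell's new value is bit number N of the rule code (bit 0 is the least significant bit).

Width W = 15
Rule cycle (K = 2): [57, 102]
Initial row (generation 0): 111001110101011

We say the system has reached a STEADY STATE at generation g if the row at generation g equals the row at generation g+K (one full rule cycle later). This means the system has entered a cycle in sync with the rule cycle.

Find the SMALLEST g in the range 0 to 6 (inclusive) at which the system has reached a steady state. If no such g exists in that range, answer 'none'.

Answer: none

Derivation:
Gen 0: 111001110101011
Gen 1 (rule 57): 100101001010110
Gen 2 (rule 102): 101111011111010
Gen 3 (rule 57): 011000110000101
Gen 4 (rule 102): 101001010001111
Gen 5 (rule 57): 010100101101000
Gen 6 (rule 102): 111101110111000
Gen 7 (rule 57): 100011001100111
Gen 8 (rule 102): 100101010101001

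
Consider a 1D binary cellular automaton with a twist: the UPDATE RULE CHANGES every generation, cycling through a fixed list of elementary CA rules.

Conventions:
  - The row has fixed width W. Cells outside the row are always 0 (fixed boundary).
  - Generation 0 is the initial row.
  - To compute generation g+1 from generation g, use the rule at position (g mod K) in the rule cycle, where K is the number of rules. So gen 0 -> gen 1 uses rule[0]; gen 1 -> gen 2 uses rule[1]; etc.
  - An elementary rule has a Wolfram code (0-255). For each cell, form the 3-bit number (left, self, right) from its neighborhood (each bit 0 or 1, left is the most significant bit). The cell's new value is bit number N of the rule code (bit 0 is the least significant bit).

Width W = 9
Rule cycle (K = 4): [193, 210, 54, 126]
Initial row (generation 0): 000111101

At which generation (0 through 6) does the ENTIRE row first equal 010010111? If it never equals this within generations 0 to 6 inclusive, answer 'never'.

Gen 0: 000111101
Gen 1 (rule 193): 110011100
Gen 2 (rule 210): 011101110
Gen 3 (rule 54): 100010001
Gen 4 (rule 126): 110111011
Gen 5 (rule 193): 010011001
Gen 6 (rule 210): 101101110

Answer: never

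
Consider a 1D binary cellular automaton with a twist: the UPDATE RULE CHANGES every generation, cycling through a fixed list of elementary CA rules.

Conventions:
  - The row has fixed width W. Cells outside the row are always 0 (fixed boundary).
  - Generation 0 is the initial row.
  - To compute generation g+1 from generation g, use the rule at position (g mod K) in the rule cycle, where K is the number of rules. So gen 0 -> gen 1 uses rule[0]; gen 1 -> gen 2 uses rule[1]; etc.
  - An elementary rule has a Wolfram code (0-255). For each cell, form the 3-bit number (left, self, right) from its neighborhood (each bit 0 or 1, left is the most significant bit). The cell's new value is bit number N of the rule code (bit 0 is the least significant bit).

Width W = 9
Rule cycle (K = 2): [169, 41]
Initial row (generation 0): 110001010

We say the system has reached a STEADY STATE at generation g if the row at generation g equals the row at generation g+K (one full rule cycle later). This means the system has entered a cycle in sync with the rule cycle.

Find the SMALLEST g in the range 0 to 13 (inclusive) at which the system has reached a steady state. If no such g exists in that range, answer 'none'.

Answer: 10

Derivation:
Gen 0: 110001010
Gen 1 (rule 169): 100100100
Gen 2 (rule 41): 000000001
Gen 3 (rule 169): 111111100
Gen 4 (rule 41): 100000001
Gen 5 (rule 169): 001111100
Gen 6 (rule 41): 101000001
Gen 7 (rule 169): 010011100
Gen 8 (rule 41): 000010001
Gen 9 (rule 169): 111000100
Gen 10 (rule 41): 100010001
Gen 11 (rule 169): 001000100
Gen 12 (rule 41): 100010001
Gen 13 (rule 169): 001000100
Gen 14 (rule 41): 100010001
Gen 15 (rule 169): 001000100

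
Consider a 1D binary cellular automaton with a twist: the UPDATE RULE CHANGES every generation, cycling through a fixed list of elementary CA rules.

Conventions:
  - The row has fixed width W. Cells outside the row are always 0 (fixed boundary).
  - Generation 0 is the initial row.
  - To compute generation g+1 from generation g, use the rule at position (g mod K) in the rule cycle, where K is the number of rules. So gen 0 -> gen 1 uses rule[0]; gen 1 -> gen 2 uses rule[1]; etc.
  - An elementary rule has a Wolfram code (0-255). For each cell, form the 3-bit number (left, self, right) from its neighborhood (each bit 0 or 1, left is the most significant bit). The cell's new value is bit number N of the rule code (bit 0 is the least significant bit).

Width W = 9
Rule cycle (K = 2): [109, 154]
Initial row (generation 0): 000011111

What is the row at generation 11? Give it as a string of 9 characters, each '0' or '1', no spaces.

Gen 0: 000011111
Gen 1 (rule 109): 111010001
Gen 2 (rule 154): 110001010
Gen 3 (rule 109): 110101110
Gen 4 (rule 154): 100001101
Gen 5 (rule 109): 101101111
Gen 6 (rule 154): 001001110
Gen 7 (rule 109): 101001010
Gen 8 (rule 154): 000110001
Gen 9 (rule 109): 110110101
Gen 10 (rule 154): 100100000
Gen 11 (rule 109): 100101111

Answer: 100101111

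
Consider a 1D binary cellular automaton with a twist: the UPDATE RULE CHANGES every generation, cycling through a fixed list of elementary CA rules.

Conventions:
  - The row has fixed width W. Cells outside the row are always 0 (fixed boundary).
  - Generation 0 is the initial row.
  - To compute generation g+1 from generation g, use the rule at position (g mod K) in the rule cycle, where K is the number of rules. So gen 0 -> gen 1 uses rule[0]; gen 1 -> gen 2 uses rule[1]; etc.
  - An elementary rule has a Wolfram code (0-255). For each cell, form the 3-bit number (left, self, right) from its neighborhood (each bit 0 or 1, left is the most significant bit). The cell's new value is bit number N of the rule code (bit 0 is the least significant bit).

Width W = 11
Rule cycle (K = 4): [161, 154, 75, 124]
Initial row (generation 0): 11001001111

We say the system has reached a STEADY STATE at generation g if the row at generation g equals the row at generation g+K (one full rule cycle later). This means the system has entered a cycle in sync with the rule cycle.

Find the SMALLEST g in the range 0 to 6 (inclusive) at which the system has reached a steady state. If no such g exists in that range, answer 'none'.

Answer: none

Derivation:
Gen 0: 11001001111
Gen 1 (rule 161): 00000000110
Gen 2 (rule 154): 00000001101
Gen 3 (rule 75): 11111111100
Gen 4 (rule 124): 10000000110
Gen 5 (rule 161): 00111110000
Gen 6 (rule 154): 01111101000
Gen 7 (rule 75): 11000100011
Gen 8 (rule 124): 11100110011
Gen 9 (rule 161): 01000000000
Gen 10 (rule 154): 10100000000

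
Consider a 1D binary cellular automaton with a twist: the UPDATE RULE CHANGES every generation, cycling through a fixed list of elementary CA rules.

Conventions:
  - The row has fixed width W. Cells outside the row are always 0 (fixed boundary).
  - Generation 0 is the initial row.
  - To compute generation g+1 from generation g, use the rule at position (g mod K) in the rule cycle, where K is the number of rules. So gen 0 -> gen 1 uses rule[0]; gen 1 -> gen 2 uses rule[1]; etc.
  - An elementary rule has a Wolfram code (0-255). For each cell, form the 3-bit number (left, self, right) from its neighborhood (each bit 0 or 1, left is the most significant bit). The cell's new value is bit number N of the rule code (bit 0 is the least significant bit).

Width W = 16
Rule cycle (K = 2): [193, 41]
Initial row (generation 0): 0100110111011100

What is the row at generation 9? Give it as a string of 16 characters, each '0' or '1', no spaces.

Answer: 0000001100100001

Derivation:
Gen 0: 0100110111011100
Gen 1 (rule 193): 0000010011001101
Gen 2 (rule 41): 1111000010001010
Gen 3 (rule 193): 0111011000100000
Gen 4 (rule 41): 0100110010001111
Gen 5 (rule 193): 0000010000100111
Gen 6 (rule 41): 1111000110000100
Gen 7 (rule 193): 0111010010110001
Gen 8 (rule 41): 0100100001100100
Gen 9 (rule 193): 0000001100100001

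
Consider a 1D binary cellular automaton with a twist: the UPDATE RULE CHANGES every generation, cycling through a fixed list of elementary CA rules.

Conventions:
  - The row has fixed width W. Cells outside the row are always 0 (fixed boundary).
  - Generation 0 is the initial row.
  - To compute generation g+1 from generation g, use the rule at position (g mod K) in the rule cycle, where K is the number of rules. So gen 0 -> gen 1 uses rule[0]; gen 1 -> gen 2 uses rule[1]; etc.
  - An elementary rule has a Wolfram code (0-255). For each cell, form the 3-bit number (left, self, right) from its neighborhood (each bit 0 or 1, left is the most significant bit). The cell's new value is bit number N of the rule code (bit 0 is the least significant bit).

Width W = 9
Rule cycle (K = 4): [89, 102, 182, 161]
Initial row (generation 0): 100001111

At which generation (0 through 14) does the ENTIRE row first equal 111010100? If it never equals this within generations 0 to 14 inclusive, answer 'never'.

Answer: 3

Derivation:
Gen 0: 100001111
Gen 1 (rule 89): 011101001
Gen 2 (rule 102): 100111011
Gen 3 (rule 182): 111010100
Gen 4 (rule 161): 010101001
Gen 5 (rule 89): 000000100
Gen 6 (rule 102): 000001100
Gen 7 (rule 182): 000010010
Gen 8 (rule 161): 111000000
Gen 9 (rule 89): 101111111
Gen 10 (rule 102): 110000001
Gen 11 (rule 182): 001000011
Gen 12 (rule 161): 100011000
Gen 13 (rule 89): 011011111
Gen 14 (rule 102): 101100001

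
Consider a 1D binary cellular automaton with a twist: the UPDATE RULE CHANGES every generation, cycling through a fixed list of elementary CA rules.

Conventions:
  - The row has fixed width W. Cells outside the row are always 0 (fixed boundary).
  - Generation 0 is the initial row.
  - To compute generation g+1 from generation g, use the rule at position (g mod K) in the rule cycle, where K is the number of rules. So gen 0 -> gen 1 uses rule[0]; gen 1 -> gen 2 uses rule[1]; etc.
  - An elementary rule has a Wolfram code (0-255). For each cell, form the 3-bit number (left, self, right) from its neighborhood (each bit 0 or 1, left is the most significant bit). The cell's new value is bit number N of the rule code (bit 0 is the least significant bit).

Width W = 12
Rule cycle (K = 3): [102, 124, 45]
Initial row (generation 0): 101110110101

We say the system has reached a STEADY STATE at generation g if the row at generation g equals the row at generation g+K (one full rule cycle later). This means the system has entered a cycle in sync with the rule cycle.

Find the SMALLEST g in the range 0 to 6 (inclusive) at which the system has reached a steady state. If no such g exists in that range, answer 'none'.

Gen 0: 101110110101
Gen 1 (rule 102): 110011011111
Gen 2 (rule 124): 111011110001
Gen 3 (rule 45): 100110000101
Gen 4 (rule 102): 101010001111
Gen 5 (rule 124): 111111001001
Gen 6 (rule 45): 100000001001
Gen 7 (rule 102): 100000011011
Gen 8 (rule 124): 110000011111
Gen 9 (rule 45): 100111010000

Answer: none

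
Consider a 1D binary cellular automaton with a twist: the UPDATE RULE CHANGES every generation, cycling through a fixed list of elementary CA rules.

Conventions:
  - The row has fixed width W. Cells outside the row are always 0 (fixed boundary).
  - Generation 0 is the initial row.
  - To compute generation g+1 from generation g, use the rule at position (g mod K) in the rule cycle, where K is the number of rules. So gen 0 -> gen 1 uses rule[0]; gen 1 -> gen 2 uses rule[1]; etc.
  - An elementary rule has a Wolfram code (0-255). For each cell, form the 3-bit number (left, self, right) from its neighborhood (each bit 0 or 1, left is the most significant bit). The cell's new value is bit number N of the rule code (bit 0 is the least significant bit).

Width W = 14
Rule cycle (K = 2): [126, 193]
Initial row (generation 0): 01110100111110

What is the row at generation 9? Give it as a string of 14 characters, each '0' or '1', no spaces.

Answer: 11111111111011

Derivation:
Gen 0: 01110100111110
Gen 1 (rule 126): 11011111100011
Gen 2 (rule 193): 01001111101001
Gen 3 (rule 126): 11111000111111
Gen 4 (rule 193): 01111010011111
Gen 5 (rule 126): 11001111110001
Gen 6 (rule 193): 01000111110100
Gen 7 (rule 126): 11101100011110
Gen 8 (rule 193): 01100101001110
Gen 9 (rule 126): 11111111111011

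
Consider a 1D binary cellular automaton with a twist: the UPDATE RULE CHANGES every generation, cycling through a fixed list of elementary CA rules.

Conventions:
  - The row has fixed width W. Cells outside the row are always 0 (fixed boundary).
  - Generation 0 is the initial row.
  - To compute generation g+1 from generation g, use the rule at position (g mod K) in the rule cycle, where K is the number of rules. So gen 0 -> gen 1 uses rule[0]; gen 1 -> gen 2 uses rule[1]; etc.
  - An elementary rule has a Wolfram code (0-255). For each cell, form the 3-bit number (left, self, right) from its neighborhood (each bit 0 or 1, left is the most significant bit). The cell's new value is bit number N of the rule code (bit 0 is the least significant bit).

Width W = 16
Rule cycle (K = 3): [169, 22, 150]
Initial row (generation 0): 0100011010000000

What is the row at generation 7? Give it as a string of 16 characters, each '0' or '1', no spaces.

Gen 0: 0100011010000000
Gen 1 (rule 169): 0001010100111111
Gen 2 (rule 22): 0011010111000000
Gen 3 (rule 150): 0100010010100000
Gen 4 (rule 169): 0001000001001111
Gen 5 (rule 22): 0011100011110000
Gen 6 (rule 150): 0101010101101000
Gen 7 (rule 169): 0010101011010011

Answer: 0010101011010011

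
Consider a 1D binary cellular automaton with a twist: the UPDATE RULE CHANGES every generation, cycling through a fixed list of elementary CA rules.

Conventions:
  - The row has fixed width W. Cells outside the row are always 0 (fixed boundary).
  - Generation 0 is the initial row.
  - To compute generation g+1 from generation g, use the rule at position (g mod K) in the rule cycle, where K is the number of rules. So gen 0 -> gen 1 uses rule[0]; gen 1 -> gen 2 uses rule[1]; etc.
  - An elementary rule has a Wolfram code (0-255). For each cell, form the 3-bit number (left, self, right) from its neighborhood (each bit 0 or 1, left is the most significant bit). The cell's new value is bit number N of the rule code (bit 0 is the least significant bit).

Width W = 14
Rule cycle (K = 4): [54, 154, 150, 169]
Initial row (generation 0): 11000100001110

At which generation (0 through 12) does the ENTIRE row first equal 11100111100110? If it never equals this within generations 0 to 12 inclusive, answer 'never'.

Answer: 4

Derivation:
Gen 0: 11000100001110
Gen 1 (rule 54): 00101110010001
Gen 2 (rule 154): 01001101101010
Gen 3 (rule 150): 11110000001011
Gen 4 (rule 169): 11100111100110
Gen 5 (rule 54): 00011000011001
Gen 6 (rule 154): 00110100110110
Gen 7 (rule 150): 01000111000001
Gen 8 (rule 169): 00010110011100
Gen 9 (rule 54): 00111001100010
Gen 10 (rule 154): 01110111010101
Gen 11 (rule 150): 10100010010101
Gen 12 (rule 169): 01001000001010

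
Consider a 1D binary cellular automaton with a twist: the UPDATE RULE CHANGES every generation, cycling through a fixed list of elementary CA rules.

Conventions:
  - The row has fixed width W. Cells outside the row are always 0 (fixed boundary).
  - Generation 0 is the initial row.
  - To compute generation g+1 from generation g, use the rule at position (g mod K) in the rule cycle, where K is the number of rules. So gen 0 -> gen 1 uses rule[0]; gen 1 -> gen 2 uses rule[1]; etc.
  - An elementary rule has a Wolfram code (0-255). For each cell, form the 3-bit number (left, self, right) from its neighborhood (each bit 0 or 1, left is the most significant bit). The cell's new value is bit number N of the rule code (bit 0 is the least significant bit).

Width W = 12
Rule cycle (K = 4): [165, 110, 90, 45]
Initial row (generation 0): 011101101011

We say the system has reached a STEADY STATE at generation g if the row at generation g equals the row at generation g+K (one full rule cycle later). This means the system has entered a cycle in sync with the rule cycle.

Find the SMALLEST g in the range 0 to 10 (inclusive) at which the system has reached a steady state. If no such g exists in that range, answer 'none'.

Answer: none

Derivation:
Gen 0: 011101101011
Gen 1 (rule 165): 001010011100
Gen 2 (rule 110): 011110110100
Gen 3 (rule 90): 110010110010
Gen 4 (rule 45): 100011100010
Gen 5 (rule 165): 101001001010
Gen 6 (rule 110): 111011011110
Gen 7 (rule 90): 101011010011
Gen 8 (rule 45): 111110110010
Gen 9 (rule 165): 011101000010
Gen 10 (rule 110): 110111000110
Gen 11 (rule 90): 110101101111
Gen 12 (rule 45): 101111011000
Gen 13 (rule 165): 110110100011
Gen 14 (rule 110): 111111100111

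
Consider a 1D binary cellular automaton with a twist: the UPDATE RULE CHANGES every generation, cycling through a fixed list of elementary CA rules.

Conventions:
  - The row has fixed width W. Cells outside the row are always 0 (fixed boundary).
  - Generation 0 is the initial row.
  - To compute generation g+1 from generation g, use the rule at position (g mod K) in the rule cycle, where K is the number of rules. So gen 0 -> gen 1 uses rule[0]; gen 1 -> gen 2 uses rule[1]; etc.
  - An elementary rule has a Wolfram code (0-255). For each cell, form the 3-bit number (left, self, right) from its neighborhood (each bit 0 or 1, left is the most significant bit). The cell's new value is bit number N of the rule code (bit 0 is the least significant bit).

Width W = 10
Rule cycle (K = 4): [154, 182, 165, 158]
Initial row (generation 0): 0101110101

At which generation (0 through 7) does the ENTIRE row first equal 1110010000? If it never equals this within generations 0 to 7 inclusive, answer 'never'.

Gen 0: 0101110101
Gen 1 (rule 154): 1001100000
Gen 2 (rule 182): 1110010000
Gen 3 (rule 165): 0100010111
Gen 4 (rule 158): 1110110110
Gen 5 (rule 154): 1100100101
Gen 6 (rule 182): 0011111111
Gen 7 (rule 165): 1001111110

Answer: 2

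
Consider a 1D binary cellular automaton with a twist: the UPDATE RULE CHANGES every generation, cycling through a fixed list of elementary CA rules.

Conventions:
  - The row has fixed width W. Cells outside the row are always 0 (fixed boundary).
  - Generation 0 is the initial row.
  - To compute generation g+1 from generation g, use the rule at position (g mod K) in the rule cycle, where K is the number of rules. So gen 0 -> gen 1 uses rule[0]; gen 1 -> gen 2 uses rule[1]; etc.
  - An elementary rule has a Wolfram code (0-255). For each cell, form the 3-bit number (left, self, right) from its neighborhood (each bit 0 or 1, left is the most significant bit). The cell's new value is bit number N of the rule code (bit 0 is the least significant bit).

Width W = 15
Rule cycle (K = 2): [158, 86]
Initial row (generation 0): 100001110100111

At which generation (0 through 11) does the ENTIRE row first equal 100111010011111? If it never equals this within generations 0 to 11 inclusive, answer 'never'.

Answer: 6

Derivation:
Gen 0: 100001110100111
Gen 1 (rule 158): 110011100111110
Gen 2 (rule 86): 011100111000011
Gen 3 (rule 158): 111011110100110
Gen 4 (rule 86): 001000010111011
Gen 5 (rule 158): 011100110110010
Gen 6 (rule 86): 100111010011111
Gen 7 (rule 158): 111110011111110
Gen 8 (rule 86): 000011100000011
Gen 9 (rule 158): 000111010000110
Gen 10 (rule 86): 001001011001011
Gen 11 (rule 158): 011111010111010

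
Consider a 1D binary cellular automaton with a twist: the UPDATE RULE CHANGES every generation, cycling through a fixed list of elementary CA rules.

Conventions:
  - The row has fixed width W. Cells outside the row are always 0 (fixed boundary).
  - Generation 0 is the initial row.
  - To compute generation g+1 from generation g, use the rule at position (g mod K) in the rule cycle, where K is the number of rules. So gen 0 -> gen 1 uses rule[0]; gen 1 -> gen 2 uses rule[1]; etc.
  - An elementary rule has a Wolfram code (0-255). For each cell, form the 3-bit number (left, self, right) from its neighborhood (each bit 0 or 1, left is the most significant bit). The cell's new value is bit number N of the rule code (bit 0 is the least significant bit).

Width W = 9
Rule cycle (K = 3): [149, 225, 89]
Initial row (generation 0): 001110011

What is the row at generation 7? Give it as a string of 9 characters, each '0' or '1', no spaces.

Gen 0: 001110011
Gen 1 (rule 149): 100101000
Gen 2 (rule 225): 000010011
Gen 3 (rule 89): 111001011
Gen 4 (rule 149): 010101000
Gen 5 (rule 225): 001010011
Gen 6 (rule 89): 100001011
Gen 7 (rule 149): 111101000

Answer: 111101000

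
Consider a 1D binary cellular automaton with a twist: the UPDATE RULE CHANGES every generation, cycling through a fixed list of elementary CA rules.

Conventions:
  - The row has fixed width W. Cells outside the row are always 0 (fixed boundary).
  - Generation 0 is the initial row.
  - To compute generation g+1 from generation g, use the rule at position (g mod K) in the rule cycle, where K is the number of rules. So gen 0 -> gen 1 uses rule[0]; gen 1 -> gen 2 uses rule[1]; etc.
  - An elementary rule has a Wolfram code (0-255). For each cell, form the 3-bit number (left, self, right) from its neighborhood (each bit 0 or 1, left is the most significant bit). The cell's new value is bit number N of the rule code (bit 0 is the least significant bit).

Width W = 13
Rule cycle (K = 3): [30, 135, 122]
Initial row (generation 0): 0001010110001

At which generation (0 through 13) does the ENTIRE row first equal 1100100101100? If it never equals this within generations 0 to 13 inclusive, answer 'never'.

Answer: 7

Derivation:
Gen 0: 0001010110001
Gen 1 (rule 30): 0011010101011
Gen 2 (rule 135): 1100010101000
Gen 3 (rule 122): 1110101010100
Gen 4 (rule 30): 1000101010110
Gen 5 (rule 135): 1011101010000
Gen 6 (rule 122): 0110110101000
Gen 7 (rule 30): 1100100101100
Gen 8 (rule 135): 0001101100001
Gen 9 (rule 122): 0011111110010
Gen 10 (rule 30): 0110000001111
Gen 11 (rule 135): 1000111110110
Gen 12 (rule 122): 0101100011111
Gen 13 (rule 30): 1101010110000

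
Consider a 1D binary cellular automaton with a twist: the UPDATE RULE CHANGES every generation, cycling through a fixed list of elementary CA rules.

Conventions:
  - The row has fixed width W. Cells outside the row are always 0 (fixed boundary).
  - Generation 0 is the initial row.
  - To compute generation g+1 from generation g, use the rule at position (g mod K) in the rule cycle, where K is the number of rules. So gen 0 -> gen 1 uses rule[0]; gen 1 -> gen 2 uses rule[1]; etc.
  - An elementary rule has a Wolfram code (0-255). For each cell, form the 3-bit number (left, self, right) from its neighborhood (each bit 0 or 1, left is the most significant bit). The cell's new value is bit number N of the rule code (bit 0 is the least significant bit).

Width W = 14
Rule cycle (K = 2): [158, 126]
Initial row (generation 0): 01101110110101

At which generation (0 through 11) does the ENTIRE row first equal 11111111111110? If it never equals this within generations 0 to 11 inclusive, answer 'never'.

Answer: 3

Derivation:
Gen 0: 01101110110101
Gen 1 (rule 158): 11001100100101
Gen 2 (rule 126): 11111111111111
Gen 3 (rule 158): 11111111111110
Gen 4 (rule 126): 10000000000011
Gen 5 (rule 158): 11000000000110
Gen 6 (rule 126): 11100000001111
Gen 7 (rule 158): 11010000011110
Gen 8 (rule 126): 11111000110011
Gen 9 (rule 158): 11110101101110
Gen 10 (rule 126): 10011111111011
Gen 11 (rule 158): 11111111110010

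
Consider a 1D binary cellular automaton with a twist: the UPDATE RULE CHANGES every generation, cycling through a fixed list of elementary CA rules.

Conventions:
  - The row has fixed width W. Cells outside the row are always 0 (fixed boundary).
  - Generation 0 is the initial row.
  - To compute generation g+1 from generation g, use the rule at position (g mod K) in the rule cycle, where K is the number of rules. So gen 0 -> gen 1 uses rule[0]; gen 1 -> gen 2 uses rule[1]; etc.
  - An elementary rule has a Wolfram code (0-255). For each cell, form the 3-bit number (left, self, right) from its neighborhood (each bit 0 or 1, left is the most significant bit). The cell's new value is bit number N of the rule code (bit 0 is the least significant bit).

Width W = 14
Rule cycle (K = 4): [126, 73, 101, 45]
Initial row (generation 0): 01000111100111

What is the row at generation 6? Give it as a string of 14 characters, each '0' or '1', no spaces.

Answer: 11010000000100

Derivation:
Gen 0: 01000111100111
Gen 1 (rule 126): 11101100111101
Gen 2 (rule 73): 10101100100100
Gen 3 (rule 101): 11110100100101
Gen 4 (rule 45): 10001100100111
Gen 5 (rule 126): 11011111111101
Gen 6 (rule 73): 11010000000100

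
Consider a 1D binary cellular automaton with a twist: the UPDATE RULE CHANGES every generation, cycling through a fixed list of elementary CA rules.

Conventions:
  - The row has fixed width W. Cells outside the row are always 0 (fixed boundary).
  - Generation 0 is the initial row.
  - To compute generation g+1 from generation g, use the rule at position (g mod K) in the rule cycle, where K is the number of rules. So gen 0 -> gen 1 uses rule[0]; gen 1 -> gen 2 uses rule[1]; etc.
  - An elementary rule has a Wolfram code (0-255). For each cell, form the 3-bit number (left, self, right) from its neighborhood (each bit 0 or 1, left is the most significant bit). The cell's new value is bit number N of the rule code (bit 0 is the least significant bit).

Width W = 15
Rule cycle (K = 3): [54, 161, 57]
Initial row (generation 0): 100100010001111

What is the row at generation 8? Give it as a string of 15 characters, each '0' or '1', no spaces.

Gen 0: 100100010001111
Gen 1 (rule 54): 111110111010000
Gen 2 (rule 161): 011101010100111
Gen 3 (rule 57): 010010101010100
Gen 4 (rule 54): 111111111111110
Gen 5 (rule 161): 011111111111100
Gen 6 (rule 57): 010000000000011
Gen 7 (rule 54): 111000000000100
Gen 8 (rule 161): 010011111110001

Answer: 010011111110001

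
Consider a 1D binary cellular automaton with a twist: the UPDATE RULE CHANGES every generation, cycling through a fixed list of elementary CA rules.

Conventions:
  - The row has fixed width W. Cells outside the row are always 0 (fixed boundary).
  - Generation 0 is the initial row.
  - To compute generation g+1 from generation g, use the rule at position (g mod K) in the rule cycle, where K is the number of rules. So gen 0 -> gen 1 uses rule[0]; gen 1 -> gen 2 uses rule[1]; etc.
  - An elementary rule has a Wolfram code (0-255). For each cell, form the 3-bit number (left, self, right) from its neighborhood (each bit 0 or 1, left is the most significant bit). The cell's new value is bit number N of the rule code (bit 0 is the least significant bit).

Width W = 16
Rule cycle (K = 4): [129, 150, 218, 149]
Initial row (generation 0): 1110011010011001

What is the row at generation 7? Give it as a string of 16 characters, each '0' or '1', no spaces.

Answer: 0001001111111100

Derivation:
Gen 0: 1110011010011001
Gen 1 (rule 129): 0100000000000000
Gen 2 (rule 150): 1110000000000000
Gen 3 (rule 218): 1111000000000000
Gen 4 (rule 149): 0110111111111111
Gen 5 (rule 129): 0000011111111110
Gen 6 (rule 150): 0000101111111101
Gen 7 (rule 218): 0001001111111100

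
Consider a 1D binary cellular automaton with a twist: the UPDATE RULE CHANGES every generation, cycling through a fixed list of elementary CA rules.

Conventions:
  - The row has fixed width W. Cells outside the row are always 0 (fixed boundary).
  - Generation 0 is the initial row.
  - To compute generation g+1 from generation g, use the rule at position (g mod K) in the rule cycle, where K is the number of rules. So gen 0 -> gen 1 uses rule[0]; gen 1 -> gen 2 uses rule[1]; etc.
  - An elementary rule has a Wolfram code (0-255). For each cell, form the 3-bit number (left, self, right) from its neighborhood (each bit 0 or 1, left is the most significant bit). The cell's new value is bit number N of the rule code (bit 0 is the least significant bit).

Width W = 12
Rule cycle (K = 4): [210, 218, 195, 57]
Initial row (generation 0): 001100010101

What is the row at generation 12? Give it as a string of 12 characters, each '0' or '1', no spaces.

Answer: 101010011010

Derivation:
Gen 0: 001100010101
Gen 1 (rule 210): 010110100000
Gen 2 (rule 218): 100110010000
Gen 3 (rule 195): 001010100111
Gen 4 (rule 57): 100101010100
Gen 5 (rule 210): 011000000010
Gen 6 (rule 218): 111100000101
Gen 7 (rule 195): 011101111000
Gen 8 (rule 57): 010011000111
Gen 9 (rule 210): 101101101011
Gen 10 (rule 218): 001101100011
Gen 11 (rule 195): 110100101101
Gen 12 (rule 57): 101010011010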